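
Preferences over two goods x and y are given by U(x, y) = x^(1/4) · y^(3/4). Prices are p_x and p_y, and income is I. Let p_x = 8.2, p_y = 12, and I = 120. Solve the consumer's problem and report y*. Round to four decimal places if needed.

Tangency: MRS = (1/3)·y/x = p_x/p_y.
So 0.25·p_y·y = 0.75·p_x·x; combined with the budget, a share 0.25 of income goes to x.
Demand: x*(p_x,p_y,I) = 0.25·I/p_x and y* = 0.75·I/p_y.
At p_x=8.2, p_y=12, I=120: y* = 0.75·120/12 = 7.5.

y* = 7.5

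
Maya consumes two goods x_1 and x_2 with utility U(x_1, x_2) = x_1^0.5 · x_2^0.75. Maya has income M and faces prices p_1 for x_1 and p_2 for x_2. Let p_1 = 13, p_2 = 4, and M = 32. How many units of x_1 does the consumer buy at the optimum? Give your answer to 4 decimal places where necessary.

The MRS is (2/3)·x_2/x_1. Set MRS = p_1/p_2.
Rearranging, p_2·x_2 = (3/2)·p_1·x_1. Substituting into the budget gives p_1·x_1·(1 + (3/2)) = M.
Demand: x_1*(p_1,p_2,M) = 0.4·M/p_1 and x_2* = 0.6·M/p_2.
At p_1=13, p_2=4, M=32: x_1* = 0.4·32/13 = 0.9846.

x_1* = 0.9846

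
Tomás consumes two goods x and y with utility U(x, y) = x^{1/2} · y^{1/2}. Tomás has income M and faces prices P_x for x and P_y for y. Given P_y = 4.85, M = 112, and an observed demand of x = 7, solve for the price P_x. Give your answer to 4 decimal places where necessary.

The MRS is y/x. Set MRS = P_x/P_y.
So 0.5·P_y·y = 0.5·P_x·x; combined with the budget, a share 0.5 of income goes to x.
Demand: x*(P_x,P_y,M) = 0.5·M/P_x and y* = 0.5·M/P_y.
Set x* = 7 in the demand function and solve for P_x: P_x = 8.

P_x = 8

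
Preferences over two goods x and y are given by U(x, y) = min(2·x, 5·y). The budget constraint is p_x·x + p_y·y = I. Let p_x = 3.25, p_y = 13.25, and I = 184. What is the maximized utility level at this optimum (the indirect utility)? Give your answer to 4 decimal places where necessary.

With perfect complements, no substitution: consume in ratio x:y = 5:2.
Budget: p_x·x + p_y·(2/5)·x = I, so (5·p_x + 2·p_y)·x = 5·I.
Demand: x*(p_x,p_y,I) = 5·I/(5·p_x + 2·p_y), y* = 2·I/(5·p_x + 2·p_y).
Here 5·3.25 + 2·13.25 = 42.75, giving x* = 21.5205 and y* = 8.6082.
Utility at the optimum: U(21.5205, 8.6082) = 43.0409.

V = 43.0409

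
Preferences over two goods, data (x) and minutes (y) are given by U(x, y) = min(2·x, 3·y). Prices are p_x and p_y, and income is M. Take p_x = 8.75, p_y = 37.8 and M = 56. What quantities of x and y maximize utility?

x* = 1.6495, y* = 1.0997

Demand: x*(p_x,p_y,M) = 3·M/(3·p_x + 2·p_y), y* = 2·M/(3·p_x + 2·p_y).
Here 3·8.75 + 2·37.8 = 101.85, giving x* = 1.6495 and y* = 1.0997.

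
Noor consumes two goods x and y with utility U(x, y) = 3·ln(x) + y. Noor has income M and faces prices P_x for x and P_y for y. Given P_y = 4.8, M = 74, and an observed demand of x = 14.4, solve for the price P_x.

P_x = 1

MU_x = 3/x, MU_y = 1. Tangency: 3/x = P_x/P_y.
So x*(P_x,P_y) = 3·P_y/P_x, independent of income; and y* = (M − 3·P_y)/P_y.
Set x* = 14.4 in the demand function and solve for P_x: P_x = 1.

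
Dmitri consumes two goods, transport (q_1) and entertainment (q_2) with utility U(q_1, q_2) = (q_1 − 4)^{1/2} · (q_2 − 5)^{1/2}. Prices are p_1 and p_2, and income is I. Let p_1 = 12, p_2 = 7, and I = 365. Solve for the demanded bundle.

q_1* = 15.75, q_2* = 25.1429

Let q_1' = q_1−4, q_2' = q_2−5. MRS = q_2'/q_1' = p_1/p_2.
After buying the subsistence bundle (4, 5), a share 0.5 of the remaining income goes to q_1: q_1* = 4 + 0.5·(I − 4p_1 − 5p_2)/p_1.
Discretionary income = 365 − 4·12 − 5·7 = 282; q_1* = 4 + 0.5·282/12 = 15.75; q_2* = 5 + 0.5·282/7 = 25.1429.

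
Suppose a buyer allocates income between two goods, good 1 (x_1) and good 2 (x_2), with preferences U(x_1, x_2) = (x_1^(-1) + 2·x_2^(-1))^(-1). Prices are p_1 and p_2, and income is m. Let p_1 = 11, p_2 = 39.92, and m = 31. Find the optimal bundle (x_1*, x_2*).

From the CES first-order condition, (1/2)·(x_2/x_1)^(2) = p_1/p_2.
Hence x_2/x_1 = (2·p_1/p_2)^(1/(2)), i.e. raised to the 0.5 power.
Substitute x_2 = (x_2/x_1)·x_1 into the budget: x_1* = m/(p_1 + p_2·(x_2/x_1)).
Numerically x_2/x_1 = 0.742363, so x_1* = 31/(11 + 39.92·0.742363) = 0.7629 and x_2* = 0.742363·0.7629 = 0.5663.

x_1* = 0.7629, x_2* = 0.5663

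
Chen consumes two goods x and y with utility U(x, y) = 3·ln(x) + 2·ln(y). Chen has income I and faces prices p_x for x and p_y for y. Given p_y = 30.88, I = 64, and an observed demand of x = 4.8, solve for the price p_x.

MU_x/MU_y = (3·y)/(2·x); tangency sets this equal to p_x/p_y.
Rearranging, p_y·y = (2/3)·p_x·x. Substituting into the budget gives p_x·x·(1 + (2/3)) = I.
Demand: x*(p_x,p_y,I) = 0.6·I/p_x and y* = 0.4·I/p_y.
Set x* = 4.8 in the demand function and solve for p_x: p_x = 8.

p_x = 8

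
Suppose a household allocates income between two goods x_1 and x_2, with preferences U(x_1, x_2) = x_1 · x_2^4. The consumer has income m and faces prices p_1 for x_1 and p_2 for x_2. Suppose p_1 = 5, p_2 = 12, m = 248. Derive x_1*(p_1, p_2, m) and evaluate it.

x_1* = 9.92

Tangency: MRS = (1/4)·x_2/x_1 = p_1/p_2.
So p_2·x_2 = 4·p_1·x_1; combined with the budget, a share 0.2 of income goes to x_1.
Demand: x_1*(p_1,p_2,m) = 0.2·m/p_1 and x_2* = 0.8·m/p_2.
At p_1=5, p_2=12, m=248: x_1* = 0.2·248/5 = 9.92.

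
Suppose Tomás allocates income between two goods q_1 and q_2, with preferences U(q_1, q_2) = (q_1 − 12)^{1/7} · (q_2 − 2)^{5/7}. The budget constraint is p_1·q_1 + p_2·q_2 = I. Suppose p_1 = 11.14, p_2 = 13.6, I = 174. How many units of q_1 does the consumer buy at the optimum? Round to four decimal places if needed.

MRS = (1/5)·(q_2−2)/(q_1−12). Tangency with p_1/p_2 gives q_2−2 = 5·(p_1/p_2)·(q_1−12).
Substituting into the budget: q_1* = 12 + 1/6·(I − 12·p_1 − 2·p_2)/p_1, and q_2* = 2 + 5/6·(…)/p_2.
Discretionary income = 174 − 12·11.14 − 2·13.6 = 13.12; q_1* = 12 + 1/6·13.12/11.14 = 12.1963.

q_1* = 12.1963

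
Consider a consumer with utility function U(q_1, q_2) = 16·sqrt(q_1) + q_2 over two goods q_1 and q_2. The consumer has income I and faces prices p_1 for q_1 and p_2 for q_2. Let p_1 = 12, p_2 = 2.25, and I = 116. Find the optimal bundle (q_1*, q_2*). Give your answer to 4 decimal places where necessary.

Plugging in: q_1* = (8·2.25/12)² = 2.25, q_2* = 39.5556.

q_1* = 2.25, q_2* = 39.5556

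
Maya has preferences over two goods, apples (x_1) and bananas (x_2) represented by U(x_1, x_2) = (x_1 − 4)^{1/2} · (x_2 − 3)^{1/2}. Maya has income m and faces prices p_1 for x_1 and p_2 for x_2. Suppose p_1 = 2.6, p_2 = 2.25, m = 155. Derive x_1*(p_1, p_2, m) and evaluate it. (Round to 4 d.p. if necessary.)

This is Cobb-Douglas in (x_1−4, x_2−3): tangency gives 0.5·p_2·(x_2−3) = 0.5·p_1·(x_1−4).
Substituting into the budget: x_1* = 4 + 0.5·(m − 4·p_1 − 3·p_2)/p_1, and x_2* = 3 + 0.5·(…)/p_2.
Discretionary income = 155 − 4·2.6 − 3·2.25 = 137.85; x_1* = 4 + 0.5·137.85/2.6 = 30.5096.

x_1* = 30.5096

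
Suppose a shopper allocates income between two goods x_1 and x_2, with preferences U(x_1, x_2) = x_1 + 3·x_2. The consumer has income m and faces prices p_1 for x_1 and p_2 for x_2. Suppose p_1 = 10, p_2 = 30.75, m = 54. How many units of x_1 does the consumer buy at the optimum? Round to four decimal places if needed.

x_1 gives more utility per dollar, so spend all income on x_1: x_1* = m/p_1, x_2* = 0.
Numerically: x_1* = 5.4, x_2* = 0.

x_1* = 5.4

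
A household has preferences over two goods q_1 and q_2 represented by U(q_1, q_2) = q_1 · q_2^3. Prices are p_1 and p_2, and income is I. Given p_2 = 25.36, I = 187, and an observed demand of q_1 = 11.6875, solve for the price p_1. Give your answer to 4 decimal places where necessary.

The MRS is (1/3)·q_2/q_1. Set MRS = p_1/p_2.
Rearranging, p_2·q_2 = 3·p_1·q_1. Substituting into the budget gives p_1·q_1·(1 + 3) = I.
Demand: q_1*(p_1,p_2,I) = 0.25·I/p_1 and q_2* = 0.75·I/p_2.
Set q_1* = 11.6875 in the demand function and solve for p_1: p_1 = 4.

p_1 = 4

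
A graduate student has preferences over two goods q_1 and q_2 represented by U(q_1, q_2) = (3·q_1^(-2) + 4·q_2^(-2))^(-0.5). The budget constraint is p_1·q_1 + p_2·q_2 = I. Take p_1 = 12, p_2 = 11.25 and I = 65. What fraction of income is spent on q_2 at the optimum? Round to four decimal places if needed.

Numerically q_2/q_1 = 1.124577, so q_1* = 65/(12 + 11.25·1.124577) = 2.6368 and q_2* = 1.124577·2.6368 = 2.9652.
Expenditure on q_2: 11.25·2.9652 = 33.3589; share = 0.5132.

share on q_2 = 0.5132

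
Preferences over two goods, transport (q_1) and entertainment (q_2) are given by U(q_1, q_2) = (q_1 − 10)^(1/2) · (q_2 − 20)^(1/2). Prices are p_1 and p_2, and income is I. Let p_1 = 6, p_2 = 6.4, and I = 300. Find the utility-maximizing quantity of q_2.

Let q_1' = q_1−10, q_2' = q_2−20. MRS = q_2'/q_1' = p_1/p_2.
After buying the subsistence bundle (10, 20), a share 0.5 of the remaining income goes to q_1: q_1* = 10 + 0.5·(I − 10p_1 − 20p_2)/p_1.
Discretionary income = 300 − 10·6 − 20·6.4 = 112; q_2* = 20 + 0.5·112/6.4 = 28.75.

q_2* = 28.75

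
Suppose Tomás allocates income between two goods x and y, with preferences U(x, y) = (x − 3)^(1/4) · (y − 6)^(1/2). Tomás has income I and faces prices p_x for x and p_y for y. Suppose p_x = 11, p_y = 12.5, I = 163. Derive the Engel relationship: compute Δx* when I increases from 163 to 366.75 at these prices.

Substituting into the budget: x* = 3 + 1/3·(I − 3·p_x − 6·p_y)/p_x, and y* = 6 + 2/3·(…)/p_y.
Discretionary income = 163 − 3·11 − 6·12.5 = 55; x* = 3 + 1/3·55/11 = 4.6667.
At I' = 366.75: x* = 10.8409. Change: 10.8409 − 4.6667 = 6.1742.

Δx* = 6.1742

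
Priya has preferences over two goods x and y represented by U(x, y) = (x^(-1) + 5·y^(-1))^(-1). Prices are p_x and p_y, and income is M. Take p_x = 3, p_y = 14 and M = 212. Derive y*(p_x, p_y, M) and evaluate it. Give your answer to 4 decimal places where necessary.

Numerically y/x = 1.035098, so x* = 212/(3 + 14·1.035098) = 12.1203 and y* = 1.035098·12.1203 = 12.5457.

y* = 12.5457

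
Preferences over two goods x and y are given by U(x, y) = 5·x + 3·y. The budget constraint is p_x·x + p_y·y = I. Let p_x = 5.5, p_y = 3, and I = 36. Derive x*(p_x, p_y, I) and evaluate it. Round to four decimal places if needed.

Numerically: x* = 0, y* = 12.

x* = 0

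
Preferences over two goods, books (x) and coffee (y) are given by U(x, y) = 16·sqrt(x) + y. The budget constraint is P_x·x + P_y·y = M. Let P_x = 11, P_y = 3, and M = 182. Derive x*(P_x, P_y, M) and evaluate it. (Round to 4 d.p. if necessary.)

MU_x = 8/√x, MU_y = 1. Tangency: 8/√x = P_x/P_y.
Solve: √x = 8·P_y/P_x, so x*(P_x,P_y) = (8·P_y/P_x)², and y* = (M − P_x·x*)/P_y.
Plugging in: x* = (8·3/11)² = 4.7603.

x* = 4.7603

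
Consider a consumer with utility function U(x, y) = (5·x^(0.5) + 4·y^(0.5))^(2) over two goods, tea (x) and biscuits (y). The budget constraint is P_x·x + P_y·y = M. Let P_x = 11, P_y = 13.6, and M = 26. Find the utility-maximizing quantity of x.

x* = 1.5574

MRS = MU_x/MU_y = (5/4)·(y/x)^(0.5). Set equal to P_x/P_y.
Hence y/x = ((4/5)·P_x/P_y)^(1/(0.5)), i.e. raised to the 2 power.
With the ratio pinned down, the budget gives x* = M/(P_x + P_y·(y/x)) and y* = (y/x)·x*.
Numerically y/x = 0.418685, so x* = 26/(11 + 13.6·0.418685) = 1.5574.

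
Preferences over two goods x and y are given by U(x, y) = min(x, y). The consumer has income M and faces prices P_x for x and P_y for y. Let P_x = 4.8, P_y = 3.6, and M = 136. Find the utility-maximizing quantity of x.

x* = 16.1905

With perfect complements, no substitution: consume in ratio x:y = 1:1.
Budget: P_x·x + P_y·x = M, so (P_x + P_y)·x = M.
Demand: x*(P_x,P_y,M) = M/(P_x + P_y), y* = M/(P_x + P_y).
Here 4.8 + 3.6 = 8.4, giving x* = 16.1905.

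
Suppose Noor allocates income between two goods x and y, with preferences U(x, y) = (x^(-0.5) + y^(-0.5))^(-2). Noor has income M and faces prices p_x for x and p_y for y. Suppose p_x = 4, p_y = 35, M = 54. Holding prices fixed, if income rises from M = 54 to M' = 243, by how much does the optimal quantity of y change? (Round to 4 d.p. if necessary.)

Δy* = 3.6357

MU_x ∝ x^(-1.5), MU_y ∝ y^(-1.5), so MRS = (y/x)^(1.5) = p_x/p_y.
Hence y/x = (p_x/p_y)^(1/(1.5)), i.e. raised to the 2/3 power.
Substitute y = (y/x)·x into the budget: x* = M/(p_x + p_y·(y/x)).
Numerically y/x = 0.235502, so x* = 54/(4 + 35·0.235502) = 4.4108 and y* = 0.235502·4.4108 = 1.0388.
At M' = 243: y* = 4.6744. Change: 4.6744 − 1.0388 = 3.6357.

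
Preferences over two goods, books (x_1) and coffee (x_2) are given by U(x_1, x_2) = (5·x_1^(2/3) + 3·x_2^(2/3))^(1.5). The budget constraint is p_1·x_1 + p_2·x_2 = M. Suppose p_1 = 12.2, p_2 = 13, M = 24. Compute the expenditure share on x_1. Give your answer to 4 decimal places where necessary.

From the CES first-order condition, (5/3)·(x_2/x_1)^(1/3) = p_1/p_2.
Solve for the ratio: x_2/x_1 = [(3/5)·p_1/p_2]^(3).
With the ratio pinned down, the budget gives x_1* = M/(p_1 + p_2·(x_2/x_1)) and x_2* = (x_2/x_1)·x_1*.
Numerically x_2/x_1 = 0.178527, so x_1* = 24/(12.2 + 13·0.178527) = 1.6528 and x_2* = 0.178527·1.6528 = 0.2951.
Expenditure on x_1: 12.2·1.6528 = 20.1641; share = 0.8402.

share on x_1 = 0.8402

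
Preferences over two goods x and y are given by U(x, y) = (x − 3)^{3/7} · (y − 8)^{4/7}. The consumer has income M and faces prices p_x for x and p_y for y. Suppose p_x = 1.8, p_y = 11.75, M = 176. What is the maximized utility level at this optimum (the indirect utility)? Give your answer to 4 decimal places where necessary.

This is Cobb-Douglas in (x−3, y−8): tangency gives 3/7·p_y·(y−8) = 4/7·p_x·(x−3).
After buying the subsistence bundle (3, 8), a share 3/7 of the remaining income goes to x: x* = 3 + 3/7·(M − 3p_x − 8p_y)/p_x.
Discretionary income = 176 − 3·1.8 − 8·11.75 = 76.6; x* = 3 + 3/7·76.6/1.8 = 21.2381; y* = 8 + 4/7·76.6/11.75 = 11.7252.
Utility at the optimum: U(21.2381, 11.7252) = 7.3586.

V = 7.3586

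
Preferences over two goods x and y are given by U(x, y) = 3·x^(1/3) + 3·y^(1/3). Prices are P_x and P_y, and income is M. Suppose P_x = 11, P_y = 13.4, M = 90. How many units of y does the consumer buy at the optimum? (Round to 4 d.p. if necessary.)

y* = 3.1926

From the CES first-order condition, (y/x)^(2/3) = P_x/P_y.
Solve for the ratio: y/x = [P_x/P_y]^(1.5).
With the ratio pinned down, the budget gives x* = M/(P_x + P_y·(y/x)) and y* = (y/x)·x*.
Numerically y/x = 0.743758, so x* = 90/(11 + 13.4·0.743758) = 4.2926 and y* = 0.743758·4.2926 = 3.1926.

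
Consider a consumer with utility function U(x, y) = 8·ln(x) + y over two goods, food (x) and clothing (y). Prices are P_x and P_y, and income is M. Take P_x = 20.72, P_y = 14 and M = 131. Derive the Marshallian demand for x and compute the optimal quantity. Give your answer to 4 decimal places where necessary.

x* = 5.4054

MU_x = 8/x, MU_y = 1. Tangency: 8/x = P_x/P_y.
So x*(P_x,P_y) = 8·P_y/P_x, independent of income; and y* = (M − 8·P_y)/P_y.
At the given prices: x* = 8·14/20.72 = 5.4054.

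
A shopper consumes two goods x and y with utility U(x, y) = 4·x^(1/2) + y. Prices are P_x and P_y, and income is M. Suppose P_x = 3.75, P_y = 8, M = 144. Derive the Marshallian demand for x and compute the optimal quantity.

MU_x = 2/√x, MU_y = 1. Tangency: 2/√x = P_x/P_y.
Thus x* = (2·P_y/P_x)² — independent of M — with the rest of income spent on y.
Plugging in: x* = (2·8/3.75)² = 18.2044.

x* = 18.2044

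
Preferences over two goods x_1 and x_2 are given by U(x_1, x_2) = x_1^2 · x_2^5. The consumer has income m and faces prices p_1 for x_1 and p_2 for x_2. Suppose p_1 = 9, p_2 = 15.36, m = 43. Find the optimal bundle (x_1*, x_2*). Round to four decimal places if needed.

MU_x_1/MU_x_2 = (2·x_2)/(5·x_1); tangency sets this equal to p_1/p_2.
So 2·p_2·x_2 = 5·p_1·x_1; combined with the budget, a share 2/7 of income goes to x_1.
Demand: x_1*(p_1,p_2,m) = 2/7·m/p_1 and x_2* = 5/7·m/p_2.
At p_1=9, p_2=15.36, m=43: x_1* = 2/7·43/9 = 1.3651, x_2* = 1.9996.

x_1* = 1.3651, x_2* = 1.9996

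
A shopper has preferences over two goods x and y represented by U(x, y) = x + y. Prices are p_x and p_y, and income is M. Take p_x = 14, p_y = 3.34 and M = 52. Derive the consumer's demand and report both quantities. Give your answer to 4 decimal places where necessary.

x* = 0, y* = 15.5689

Perfect substitutes: compare marginal utility per dollar. 1/p_x vs 1/p_y → 0.0714 vs 0.2994.
y gives more utility per dollar, so spend all income on y: y* = M/p_y, x* = 0.
Numerically: x* = 0, y* = 15.5689.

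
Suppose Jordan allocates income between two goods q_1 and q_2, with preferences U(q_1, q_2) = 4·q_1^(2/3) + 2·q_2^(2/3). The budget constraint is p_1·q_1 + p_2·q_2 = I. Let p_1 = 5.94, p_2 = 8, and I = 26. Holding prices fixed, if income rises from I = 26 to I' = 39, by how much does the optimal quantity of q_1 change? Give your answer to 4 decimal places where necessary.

MRS = MU_q_1/MU_q_2 = 2·(q_2/q_1)^(1/3). Set equal to p_1/p_2.
Solve for the ratio: q_2/q_1 = [(1/2)·p_1/p_2]^(3).
With the ratio pinned down, the budget gives q_1* = I/(p_1 + p_2·(q_2/q_1)) and q_2* = (q_2/q_1)·q_1*.
Numerically q_2/q_1 = 0.051168, so q_1* = 26/(5.94 + 8·0.051168) = 4.0949.
At I' = 39: q_1* = 6.1424. Change: 6.1424 − 4.0949 = 2.0475.

Δq_1* = 2.0475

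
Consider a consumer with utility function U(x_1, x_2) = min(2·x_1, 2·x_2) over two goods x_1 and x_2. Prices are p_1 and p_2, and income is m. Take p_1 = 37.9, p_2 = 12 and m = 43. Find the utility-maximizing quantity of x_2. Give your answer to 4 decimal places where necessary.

x_2* = 0.8617

Leontief preferences: the optimum is at the kink where x_1/2 = x_2/2, i.e. x_2 = x_1.
Budget: p_1·x_1 + p_2·x_1 = m, so (2·p_1 + 2·p_2)·x_1 = 2·m.
Demand: x_1*(p_1,p_2,m) = 2·m/(2·p_1 + 2·p_2), x_2* = 2·m/(2·p_1 + 2·p_2).
Here 2·37.9 + 2·12 = 99.8, giving x_2* = 0.8617.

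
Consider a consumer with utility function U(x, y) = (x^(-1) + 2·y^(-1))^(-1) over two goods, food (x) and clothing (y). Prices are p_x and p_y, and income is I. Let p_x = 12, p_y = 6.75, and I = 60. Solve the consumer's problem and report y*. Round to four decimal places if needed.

y* = 4.5753

From the CES first-order condition, (1/2)·(y/x)^(2) = p_x/p_y.
Hence y/x = (2·p_x/p_y)^(1/(2)), i.e. raised to the 0.5 power.
Substitute y = (y/x)·x into the budget: x* = I/(p_x + p_y·(y/x)).
Numerically y/x = 1.885618, so x* = 60/(12 + 6.75·1.885618) = 2.4264 and y* = 1.885618·2.4264 = 4.5753.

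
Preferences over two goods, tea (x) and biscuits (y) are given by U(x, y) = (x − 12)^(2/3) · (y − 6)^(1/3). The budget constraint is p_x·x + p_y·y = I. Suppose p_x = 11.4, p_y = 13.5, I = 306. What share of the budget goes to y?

Let x' = x−12, y' = y−6. MRS = 2·y'/x' = p_x/p_y.
After buying the subsistence bundle (12, 6), a share 2/3 of the remaining income goes to x: x* = 12 + 2/3·(I − 12p_x − 6p_y)/p_x.
Discretionary income = 306 − 12·11.4 − 6·13.5 = 88.2; x* = 12 + 2/3·88.2/11.4 = 17.1579; y* = 6 + 1/3·88.2/13.5 = 8.1778.
Expenditure on y: 13.5·8.1778 = 110.4; share = 0.3608.

share on y = 0.3608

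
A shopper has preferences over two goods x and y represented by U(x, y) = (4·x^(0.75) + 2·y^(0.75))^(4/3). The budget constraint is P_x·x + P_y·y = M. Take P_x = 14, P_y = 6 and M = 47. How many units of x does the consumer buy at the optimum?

x* = 1.8713

Numerically y/x = 1.852623, so x* = 47/(14 + 6·1.852623) = 1.8713.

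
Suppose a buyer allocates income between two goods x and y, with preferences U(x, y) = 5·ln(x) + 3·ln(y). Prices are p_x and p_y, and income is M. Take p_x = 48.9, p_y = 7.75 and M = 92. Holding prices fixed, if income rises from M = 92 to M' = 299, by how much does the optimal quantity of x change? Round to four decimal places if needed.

The MRS is (5/3)·y/x. Set MRS = p_x/p_y.
So 5·p_y·y = 3·p_x·x; combined with the budget, a share 0.625 of income goes to x.
Demand: x*(p_x,p_y,M) = 0.625·M/p_x and y* = 0.375·M/p_y.
At p_x=48.9, p_y=7.75, M=92: x* = 0.625·92/48.9 = 1.1759.
At M' = 299: x* = 3.8216. Change: 3.8216 − 1.1759 = 2.6457.

Δx* = 2.6457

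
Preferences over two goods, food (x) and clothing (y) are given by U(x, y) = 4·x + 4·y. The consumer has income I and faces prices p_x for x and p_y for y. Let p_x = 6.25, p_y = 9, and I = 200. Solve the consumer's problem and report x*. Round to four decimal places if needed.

Linear utility — the consumer picks whichever good has higher MU/price: 4/6.25 = 0.64 vs 4/9 = 0.4444.
x gives more utility per dollar, so spend all income on x: x* = I/p_x, y* = 0.
Numerically: x* = 32, y* = 0.

x* = 32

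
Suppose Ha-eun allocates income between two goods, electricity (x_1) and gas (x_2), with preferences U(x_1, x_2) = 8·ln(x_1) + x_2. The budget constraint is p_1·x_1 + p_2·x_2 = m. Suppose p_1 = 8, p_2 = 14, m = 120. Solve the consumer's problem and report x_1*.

Set MRS = p_1/p_2: (8/x_1)/1 = p_1/p_2.
So x_1*(p_1,p_2) = 8·p_2/p_1, independent of income; and x_2* = (m − 8·p_2)/p_2.
At the given prices: x_1* = 8·14/8 = 14.

x_1* = 14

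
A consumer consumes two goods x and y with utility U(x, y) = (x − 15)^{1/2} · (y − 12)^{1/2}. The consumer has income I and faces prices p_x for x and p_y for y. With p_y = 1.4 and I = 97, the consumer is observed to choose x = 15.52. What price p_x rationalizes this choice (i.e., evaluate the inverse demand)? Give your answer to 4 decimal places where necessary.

p_x = 5

MRS = (y−12)/(x−15). Tangency with p_x/p_y gives y−12 = (p_x/p_y)·(x−15).
After buying the subsistence bundle (15, 12), a share 0.5 of the remaining income goes to x: x* = 15 + 0.5·(I − 15p_x − 12p_y)/p_x.
Set x* = 15.52 in the demand function and solve for p_x: p_x = 5.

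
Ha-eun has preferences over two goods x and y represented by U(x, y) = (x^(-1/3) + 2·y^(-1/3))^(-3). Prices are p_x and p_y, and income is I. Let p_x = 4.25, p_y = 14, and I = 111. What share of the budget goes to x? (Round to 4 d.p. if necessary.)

MU_x ∝ x^(-4/3), MU_y ∝ 2·y^(-4/3), so MRS = (1/2)·(y/x)^(4/3) = p_x/p_y.
Solve for the ratio: y/x = [2·p_x/p_y]^(0.75).
Substitute y = (y/x)·x into the budget: x* = I/(p_x + p_y·(y/x)).
Numerically y/x = 0.687809, so x* = 111/(4.25 + 14·0.687809) = 7.9975 and y* = 0.687809·7.9975 = 5.5008.
Expenditure on x: 4.25·7.9975 = 33.9894; share = 0.3062.

share on x = 0.3062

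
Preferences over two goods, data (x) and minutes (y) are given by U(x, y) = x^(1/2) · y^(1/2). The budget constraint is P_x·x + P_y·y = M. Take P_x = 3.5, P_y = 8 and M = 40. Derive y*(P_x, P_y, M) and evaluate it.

The MRS is y/x. Set MRS = P_x/P_y.
Rearranging, P_y·y = P_x·x. Substituting into the budget gives P_x·x·(1 + 1) = M.
Demand: x*(P_x,P_y,M) = 0.5·M/P_x and y* = 0.5·M/P_y.
At P_x=3.5, P_y=8, M=40: y* = 0.5·40/8 = 2.5.

y* = 2.5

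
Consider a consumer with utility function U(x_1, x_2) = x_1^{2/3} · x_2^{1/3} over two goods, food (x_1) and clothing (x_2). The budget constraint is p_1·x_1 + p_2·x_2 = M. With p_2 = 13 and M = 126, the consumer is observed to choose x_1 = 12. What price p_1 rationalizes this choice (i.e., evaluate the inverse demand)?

The MRS is 2·x_2/x_1. Set MRS = p_1/p_2.
So 2/3·p_2·x_2 = 1/3·p_1·x_1; combined with the budget, a share 2/3 of income goes to x_1.
Demand: x_1*(p_1,p_2,M) = 2/3·M/p_1 and x_2* = 1/3·M/p_2.
Set x_1* = 12 in the demand function and solve for p_1: p_1 = 7.

p_1 = 7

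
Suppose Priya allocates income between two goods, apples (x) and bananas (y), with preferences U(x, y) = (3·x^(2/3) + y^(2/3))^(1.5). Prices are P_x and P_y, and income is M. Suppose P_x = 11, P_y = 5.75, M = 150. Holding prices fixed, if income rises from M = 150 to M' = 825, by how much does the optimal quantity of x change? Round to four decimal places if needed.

From the CES first-order condition, 3·(y/x)^(1/3) = P_x/P_y.
Hence y/x = ((1/3)·P_x/P_y)^(1/(1/3)), i.e. raised to the 3 power.
With the ratio pinned down, the budget gives x* = M/(P_x + P_y·(y/x)) and y* = (y/x)·x*.
Numerically y/x = 0.259305, so x* = 150/(11 + 5.75·0.259305) = 12.0086.
At M' = 825: x* = 66.0475. Change: 66.0475 − 12.0086 = 54.0389.

Δx* = 54.0389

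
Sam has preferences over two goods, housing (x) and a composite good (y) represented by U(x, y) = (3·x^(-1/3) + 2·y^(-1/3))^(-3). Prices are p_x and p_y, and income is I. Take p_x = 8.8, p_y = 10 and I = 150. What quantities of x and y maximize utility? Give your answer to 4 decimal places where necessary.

x* = 9.6753, y* = 6.4857

Numerically y/x = 0.670338, so x* = 150/(8.8 + 10·0.670338) = 9.6753 and y* = 0.670338·9.6753 = 6.4857.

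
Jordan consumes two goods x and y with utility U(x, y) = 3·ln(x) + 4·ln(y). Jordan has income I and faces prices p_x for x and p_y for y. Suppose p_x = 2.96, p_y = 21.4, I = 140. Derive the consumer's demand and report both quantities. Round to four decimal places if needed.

x* = 20.2703, y* = 3.7383

Tangency: MRS = (3/4)·y/x = p_x/p_y.
So 3·p_y·y = 4·p_x·x; combined with the budget, a share 3/7 of income goes to x.
Demand: x*(p_x,p_y,I) = 3/7·I/p_x and y* = 4/7·I/p_y.
At p_x=2.96, p_y=21.4, I=140: x* = 3/7·140/2.96 = 20.2703, y* = 3.7383.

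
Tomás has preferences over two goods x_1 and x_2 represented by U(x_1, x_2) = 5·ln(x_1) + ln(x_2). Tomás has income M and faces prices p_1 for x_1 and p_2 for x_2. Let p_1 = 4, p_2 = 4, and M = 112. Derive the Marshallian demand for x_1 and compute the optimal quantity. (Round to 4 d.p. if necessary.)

x_1* = 23.3333

MU_x_1/MU_x_2 = (5·x_2)/(x_1); tangency sets this equal to p_1/p_2.
So 5·p_2·x_2 = p_1·x_1; combined with the budget, a share 5/6 of income goes to x_1.
Demand: x_1*(p_1,p_2,M) = 5/6·M/p_1 and x_2* = 1/6·M/p_2.
At p_1=4, p_2=4, M=112: x_1* = 5/6·112/4 = 23.3333.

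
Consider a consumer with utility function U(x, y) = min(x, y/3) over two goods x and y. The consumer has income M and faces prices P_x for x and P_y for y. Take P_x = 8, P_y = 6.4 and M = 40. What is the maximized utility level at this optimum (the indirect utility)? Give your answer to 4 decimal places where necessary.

Here 8 + 3·6.4 = 27.2, giving x* = 1.4706 and y* = 4.4118.
Utility at the optimum: U(1.4706, 4.4118) = 1.4706.

V = 1.4706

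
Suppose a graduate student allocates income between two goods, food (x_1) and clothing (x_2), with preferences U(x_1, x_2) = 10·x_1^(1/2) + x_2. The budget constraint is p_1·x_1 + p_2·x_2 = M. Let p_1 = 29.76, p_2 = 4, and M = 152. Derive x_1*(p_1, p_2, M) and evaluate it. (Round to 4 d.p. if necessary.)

Utility is quasi-linear in x_2; the FOC for x_1 is 5/√x_1 = p_1/p_2.
Thus x_1* = (5·p_2/p_1)² — independent of M — with the rest of income spent on x_2.
Plugging in: x_1* = (5·4/29.76)² = 0.4516.

x_1* = 0.4516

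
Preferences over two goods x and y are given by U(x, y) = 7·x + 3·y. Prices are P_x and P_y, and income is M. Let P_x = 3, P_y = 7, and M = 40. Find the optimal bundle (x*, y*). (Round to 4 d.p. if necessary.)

x* = 13.3333, y* = 0

Perfect substitutes: compare marginal utility per dollar. 7/P_x vs 3/P_y → 2.3333 vs 0.4286.
x gives more utility per dollar, so spend all income on x: x* = M/P_x, y* = 0.
Numerically: x* = 13.3333, y* = 0.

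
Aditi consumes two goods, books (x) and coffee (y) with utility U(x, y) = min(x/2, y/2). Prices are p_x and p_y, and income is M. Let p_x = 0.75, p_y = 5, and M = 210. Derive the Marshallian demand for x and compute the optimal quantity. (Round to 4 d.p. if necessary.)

x* = 36.5217

With perfect complements, no substitution: consume in ratio x:y = 2:2.
Budget: p_x·x + p_y·x = M, so (2·p_x + 2·p_y)·x = 2·M.
Demand: x*(p_x,p_y,M) = 2·M/(2·p_x + 2·p_y), y* = 2·M/(2·p_x + 2·p_y).
Here 2·0.75 + 2·5 = 11.5, giving x* = 36.5217.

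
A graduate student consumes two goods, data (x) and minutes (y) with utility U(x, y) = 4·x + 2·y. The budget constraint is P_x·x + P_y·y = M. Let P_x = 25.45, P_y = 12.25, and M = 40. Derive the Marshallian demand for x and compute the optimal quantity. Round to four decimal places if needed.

Perfect substitutes: compare marginal utility per dollar. 4/P_x vs 2/P_y → 0.1572 vs 0.1633.
y gives more utility per dollar, so spend all income on y: y* = M/P_y, x* = 0.
Numerically: x* = 0, y* = 3.2653.

x* = 0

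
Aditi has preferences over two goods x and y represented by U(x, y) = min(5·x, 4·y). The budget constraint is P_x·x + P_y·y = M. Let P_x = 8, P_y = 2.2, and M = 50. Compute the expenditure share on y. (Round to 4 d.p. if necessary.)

With perfect complements, no substitution: consume in ratio x:y = 4:5.
Budget: P_x·x + P_y·(5/4)·x = M, so (4·P_x + 5·P_y)·x = 4·M.
Demand: x*(P_x,P_y,M) = 4·M/(4·P_x + 5·P_y), y* = 5·M/(4·P_x + 5·P_y).
Here 4·8 + 5·2.2 = 43, giving x* = 4.6512 and y* = 5.814.
Expenditure on y: 2.2·5.814 = 12.7907; share = 0.2558.

share on y = 0.2558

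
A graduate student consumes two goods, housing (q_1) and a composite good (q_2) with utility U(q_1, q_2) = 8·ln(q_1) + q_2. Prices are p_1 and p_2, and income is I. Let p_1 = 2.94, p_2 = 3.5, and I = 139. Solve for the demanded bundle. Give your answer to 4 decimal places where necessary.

Set MRS = p_1/p_2: (8/q_1)/1 = p_1/p_2.
So q_1*(p_1,p_2) = 8·p_2/p_1, independent of income; and q_2* = (I − 8·p_2)/p_2.
At the given prices: q_1* = 8·3.5/2.94 = 9.5238, and q_2* = 31.7143.

q_1* = 9.5238, q_2* = 31.7143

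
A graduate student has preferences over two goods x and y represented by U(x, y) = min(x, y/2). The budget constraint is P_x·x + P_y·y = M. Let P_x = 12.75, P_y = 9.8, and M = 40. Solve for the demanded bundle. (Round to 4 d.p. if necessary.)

Leontief preferences: the optimum is at the kink where x/1 = y/2, i.e. y = 2·x.
Budget: P_x·x + P_y·2·x = M, so (P_x + 2·P_y)·x = M.
Demand: x*(P_x,P_y,M) = M/(P_x + 2·P_y), y* = 2·M/(P_x + 2·P_y).
Here 12.75 + 2·9.8 = 32.35, giving x* = 1.2365 and y* = 2.473.

x* = 1.2365, y* = 2.473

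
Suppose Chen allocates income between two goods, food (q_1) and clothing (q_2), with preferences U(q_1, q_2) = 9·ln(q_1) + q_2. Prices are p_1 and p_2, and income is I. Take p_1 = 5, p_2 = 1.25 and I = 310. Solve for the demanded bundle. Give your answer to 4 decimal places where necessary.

Set MRS = p_1/p_2: (9/q_1)/1 = p_1/p_2.
So q_1*(p_1,p_2) = 9·p_2/p_1, independent of income; and q_2* = (I − 9·p_2)/p_2.
At the given prices: q_1* = 9·1.25/5 = 2.25, and q_2* = 239.

q_1* = 2.25, q_2* = 239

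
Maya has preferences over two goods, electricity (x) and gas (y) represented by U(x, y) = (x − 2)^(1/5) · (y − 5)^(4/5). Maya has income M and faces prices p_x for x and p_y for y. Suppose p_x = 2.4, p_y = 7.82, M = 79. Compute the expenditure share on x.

MRS = (1/4)·(y−5)/(x−2). Tangency with p_x/p_y gives y−5 = 4·(p_x/p_y)·(x−2).
After buying the subsistence bundle (2, 5), a share 0.2 of the remaining income goes to x: x* = 2 + 0.2·(M − 2p_x − 5p_y)/p_x.
Discretionary income = 79 − 2·2.4 − 5·7.82 = 35.1; x* = 2 + 0.2·35.1/2.4 = 4.925; y* = 5 + 0.8·35.1/7.82 = 8.5908.
Expenditure on x: 2.4·4.925 = 11.82; share = 0.1496.

share on x = 0.1496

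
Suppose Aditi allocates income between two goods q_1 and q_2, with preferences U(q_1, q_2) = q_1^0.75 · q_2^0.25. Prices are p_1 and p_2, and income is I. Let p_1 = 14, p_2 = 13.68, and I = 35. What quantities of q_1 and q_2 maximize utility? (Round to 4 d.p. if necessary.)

q_1* = 1.875, q_2* = 0.6396

The MRS is 3·q_2/q_1. Set MRS = p_1/p_2.
Rearranging, p_2·q_2 = (1/3)·p_1·q_1. Substituting into the budget gives p_1·q_1·(1 + (1/3)) = I.
Demand: q_1*(p_1,p_2,I) = 0.75·I/p_1 and q_2* = 0.25·I/p_2.
At p_1=14, p_2=13.68, I=35: q_1* = 0.75·35/14 = 1.875, q_2* = 0.6396.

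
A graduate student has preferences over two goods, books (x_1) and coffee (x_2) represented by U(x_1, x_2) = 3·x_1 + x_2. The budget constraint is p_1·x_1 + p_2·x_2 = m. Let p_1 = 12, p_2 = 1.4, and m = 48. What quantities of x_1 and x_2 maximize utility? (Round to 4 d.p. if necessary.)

x_1* = 0, x_2* = 34.2857

x_2 gives more utility per dollar, so spend all income on x_2: x_2* = m/p_2, x_1* = 0.
Numerically: x_1* = 0, x_2* = 34.2857.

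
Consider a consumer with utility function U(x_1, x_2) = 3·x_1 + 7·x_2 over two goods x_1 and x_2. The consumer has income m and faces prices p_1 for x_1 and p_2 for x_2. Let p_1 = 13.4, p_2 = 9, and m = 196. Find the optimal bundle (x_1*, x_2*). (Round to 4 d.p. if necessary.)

x_1* = 0, x_2* = 21.7778

Linear utility — the consumer picks whichever good has higher MU/price: 3/13.4 = 0.2239 vs 7/9 = 0.7778.
x_2 gives more utility per dollar, so spend all income on x_2: x_2* = m/p_2, x_1* = 0.
Numerically: x_1* = 0, x_2* = 21.7778.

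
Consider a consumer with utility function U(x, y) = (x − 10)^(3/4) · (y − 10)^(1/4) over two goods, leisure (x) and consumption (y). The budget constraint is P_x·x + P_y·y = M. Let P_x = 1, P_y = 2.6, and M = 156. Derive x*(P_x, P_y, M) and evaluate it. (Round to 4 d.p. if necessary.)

MRS = 3·(y−10)/(x−10). Tangency with P_x/P_y gives y−10 = (1/3)·(P_x/P_y)·(x−10).
Substituting into the budget: x* = 10 + 0.75·(M − 10·P_x − 10·P_y)/P_x, and y* = 10 + 0.25·(…)/P_y.
Discretionary income = 156 − 10·1 − 10·2.6 = 120; x* = 10 + 0.75·120/1 = 100.

x* = 100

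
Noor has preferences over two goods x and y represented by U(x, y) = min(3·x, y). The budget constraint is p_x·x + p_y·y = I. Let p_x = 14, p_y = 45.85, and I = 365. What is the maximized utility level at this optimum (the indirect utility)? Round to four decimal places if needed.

V = 7.2253

With perfect complements, no substitution: consume in ratio x:y = 1:3.
Budget: p_x·x + p_y·3·x = I, so (p_x + 3·p_y)·x = I.
Demand: x*(p_x,p_y,I) = I/(p_x + 3·p_y), y* = 3·I/(p_x + 3·p_y).
Here 14 + 3·45.85 = 151.55, giving x* = 2.4084 and y* = 7.2253.
Utility at the optimum: U(2.4084, 7.2253) = 7.2253.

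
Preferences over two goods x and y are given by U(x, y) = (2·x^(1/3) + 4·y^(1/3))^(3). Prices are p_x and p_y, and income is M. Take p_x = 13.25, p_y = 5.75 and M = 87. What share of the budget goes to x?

share on x = 0.1889

Substitute y = (y/x)·x into the budget: x* = M/(p_x + p_y·(y/x)).
Numerically y/x = 9.893889, so x* = 87/(13.25 + 5.75·9.893889) = 1.2404 and y* = 9.893889·1.2404 = 12.2722.
Expenditure on x: 13.25·1.2404 = 16.435; share = 0.1889.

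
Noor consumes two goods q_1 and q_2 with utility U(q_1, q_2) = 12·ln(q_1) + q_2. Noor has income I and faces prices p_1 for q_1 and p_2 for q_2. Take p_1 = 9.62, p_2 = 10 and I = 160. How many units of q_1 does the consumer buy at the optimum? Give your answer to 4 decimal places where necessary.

q_1* = 12.474

At the given prices: q_1* = 12·10/9.62 = 12.474.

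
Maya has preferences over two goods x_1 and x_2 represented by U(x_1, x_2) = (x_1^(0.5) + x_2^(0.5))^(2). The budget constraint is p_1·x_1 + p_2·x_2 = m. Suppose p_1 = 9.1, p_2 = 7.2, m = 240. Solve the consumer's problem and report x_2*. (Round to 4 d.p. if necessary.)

x_2* = 18.6094

Numerically x_2/x_1 = 1.597415, so x_1* = 240/(9.1 + 7.2·1.597415) = 11.6497 and x_2* = 1.597415·11.6497 = 18.6094.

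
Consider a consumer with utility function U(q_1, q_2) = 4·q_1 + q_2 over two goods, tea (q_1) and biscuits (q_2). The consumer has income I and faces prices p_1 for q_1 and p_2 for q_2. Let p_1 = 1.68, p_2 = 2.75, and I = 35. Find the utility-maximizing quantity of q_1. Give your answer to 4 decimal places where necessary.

q_1* = 20.8333

Perfect substitutes: compare marginal utility per dollar. 4/p_1 vs 1/p_2 → 2.381 vs 0.3636.
q_1 gives more utility per dollar, so spend all income on q_1: q_1* = I/p_1, q_2* = 0.
Numerically: q_1* = 20.8333, q_2* = 0.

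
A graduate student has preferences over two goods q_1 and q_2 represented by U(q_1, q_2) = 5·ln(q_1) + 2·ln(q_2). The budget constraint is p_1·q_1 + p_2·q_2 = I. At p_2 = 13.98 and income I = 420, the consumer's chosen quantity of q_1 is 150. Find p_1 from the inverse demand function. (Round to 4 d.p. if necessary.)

Tangency: MRS = (5/2)·q_2/q_1 = p_1/p_2.
Rearranging, p_2·q_2 = (2/5)·p_1·q_1. Substituting into the budget gives p_1·q_1·(1 + (2/5)) = I.
Demand: q_1*(p_1,p_2,I) = 5/7·I/p_1 and q_2* = 2/7·I/p_2.
Set q_1* = 150 in the demand function and solve for p_1: p_1 = 2.

p_1 = 2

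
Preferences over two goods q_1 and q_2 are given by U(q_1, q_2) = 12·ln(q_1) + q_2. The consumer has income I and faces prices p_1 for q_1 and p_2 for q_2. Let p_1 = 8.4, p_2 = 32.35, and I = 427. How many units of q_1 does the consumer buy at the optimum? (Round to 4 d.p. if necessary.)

So q_1*(p_1,p_2) = 12·p_2/p_1, independent of income; and q_2* = (I − 12·p_2)/p_2.
At the given prices: q_1* = 12·32.35/8.4 = 46.2143.

q_1* = 46.2143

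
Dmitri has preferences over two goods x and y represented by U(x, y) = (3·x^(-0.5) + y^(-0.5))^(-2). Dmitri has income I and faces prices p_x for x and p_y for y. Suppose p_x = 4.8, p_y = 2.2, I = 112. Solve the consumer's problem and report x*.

x* = 17.0234

Substitute y = (y/x)·x into the budget: x* = I/(p_x + p_y·(y/x)).
Numerically y/x = 0.80872, so x* = 112/(4.8 + 2.2·0.80872) = 17.0234.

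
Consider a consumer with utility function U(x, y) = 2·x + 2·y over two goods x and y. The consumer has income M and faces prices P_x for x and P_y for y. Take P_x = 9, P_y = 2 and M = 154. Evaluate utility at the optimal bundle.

Linear utility — the consumer picks whichever good has higher MU/price: 2/9 = 0.2222 vs 2/2 = 1.
y gives more utility per dollar, so spend all income on y: y* = M/P_y, x* = 0.
Numerically: x* = 0, y* = 77.
Utility at the optimum: U(0, 77) = 154.

V = 154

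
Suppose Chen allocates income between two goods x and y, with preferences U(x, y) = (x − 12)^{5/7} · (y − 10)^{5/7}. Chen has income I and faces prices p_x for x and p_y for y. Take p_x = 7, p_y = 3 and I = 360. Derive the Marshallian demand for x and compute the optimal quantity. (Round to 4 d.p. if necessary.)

x* = 29.5714

Substituting into the budget: x* = 12 + 0.5·(I − 12·p_x − 10·p_y)/p_x, and y* = 10 + 0.5·(…)/p_y.
Discretionary income = 360 − 12·7 − 10·3 = 246; x* = 12 + 0.5·246/7 = 29.5714.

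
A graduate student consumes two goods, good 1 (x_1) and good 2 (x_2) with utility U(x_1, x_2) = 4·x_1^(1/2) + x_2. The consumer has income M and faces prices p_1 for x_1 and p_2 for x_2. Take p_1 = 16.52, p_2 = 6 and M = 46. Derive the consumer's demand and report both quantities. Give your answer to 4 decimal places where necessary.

Set MRS = p_1/p_2: 2·x_1^(−1/2) = p_1/p_2.
Solve: √x_1 = 2·p_2/p_1, so x_1*(p_1,p_2) = (2·p_2/p_1)², and x_2* = (M − p_1·x_1*)/p_2.
Plugging in: x_1* = (2·6/16.52)² = 0.5276, x_2* = 6.2139.

x_1* = 0.5276, x_2* = 6.2139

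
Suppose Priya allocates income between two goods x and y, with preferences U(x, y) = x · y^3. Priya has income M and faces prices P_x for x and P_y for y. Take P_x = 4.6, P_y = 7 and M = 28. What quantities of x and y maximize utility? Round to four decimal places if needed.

x* = 1.5217, y* = 3

Tangency: MRS = (1/3)·y/x = P_x/P_y.
Rearranging, P_y·y = 3·P_x·x. Substituting into the budget gives P_x·x·(1 + 3) = M.
Demand: x*(P_x,P_y,M) = 0.25·M/P_x and y* = 0.75·M/P_y.
At P_x=4.6, P_y=7, M=28: x* = 0.25·28/4.6 = 1.5217, y* = 3.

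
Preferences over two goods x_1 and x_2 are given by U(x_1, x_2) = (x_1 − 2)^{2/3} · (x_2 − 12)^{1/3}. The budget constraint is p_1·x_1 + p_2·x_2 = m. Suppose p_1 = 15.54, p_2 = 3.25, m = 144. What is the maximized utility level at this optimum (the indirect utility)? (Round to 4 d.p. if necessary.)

Discretionary income = 144 − 2·15.54 − 12·3.25 = 73.92; x_1* = 2 + 2/3·73.92/15.54 = 5.1712; x_2* = 12 + 1/3·73.92/3.25 = 19.5815.
Utility at the optimum: U(5.1712, 19.5815) = 4.2403.

V = 4.2403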